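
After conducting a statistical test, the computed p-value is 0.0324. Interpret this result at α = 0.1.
Since p = 0.0324 < α = 0.1, reject H₀.
There is sufficient evidence to reject the null hypothesis; the result is statistically significant at the 0.1 level.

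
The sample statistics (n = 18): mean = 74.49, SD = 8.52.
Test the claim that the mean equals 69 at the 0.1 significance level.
One-sample t-test:
H₀: μ = 69
H₁: μ ≠ 69
df = n - 1 = 17
t = (x̄ - μ₀) / (s/√n) = (74.49 - 69) / (8.52/√18) = 2.734
p-value = 0.0141

Since p-value < α = 0.1, we reject H₀.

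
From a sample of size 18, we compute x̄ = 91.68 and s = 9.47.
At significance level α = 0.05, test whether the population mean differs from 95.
One-sample t-test:
H₀: μ = 95
H₁: μ ≠ 95
df = n - 1 = 17
t = (x̄ - μ₀) / (s/√n) = (91.68 - 95) / (9.47/√18) = -1.487
p-value = 0.1552

Since p-value > α = 0.05, we fail to reject H₀.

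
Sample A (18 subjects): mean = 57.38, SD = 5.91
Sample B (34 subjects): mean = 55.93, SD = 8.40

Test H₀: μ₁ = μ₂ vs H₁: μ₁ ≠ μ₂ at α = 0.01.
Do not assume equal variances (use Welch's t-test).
Welch's two-sample t-test:
H₀: μ₁ = μ₂
H₁: μ₁ ≠ μ₂
s₁²/n₁ = 5.91²/18 = 1.9405,  s₂²/n₂ = 8.40²/34 = 2.0753
SE = √(s₁²/n₁ + s₂²/n₂) = √(1.9405 + 2.0753) = 2.0039
df (Welch-Satterthwaite) = (s₁²/n₁ + s₂²/n₂)² / [(s₁²/n₁)²/(n₁-1) + (s₂²/n₂)²/(n₂-1)] ≈ 45.81
t = (x̄₁ - x̄₂) / SE = (57.38 - 55.93) / 2.0039 = 1.45 / 2.0039 = 0.724
p-value = 0.4730

Since p-value > α = 0.01, we fail to reject H₀.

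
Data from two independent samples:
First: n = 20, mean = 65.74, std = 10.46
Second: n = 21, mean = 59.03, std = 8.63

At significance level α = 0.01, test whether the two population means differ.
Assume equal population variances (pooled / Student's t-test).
Student's two-sample t-test (equal variances):
H₀: μ₁ = μ₂
H₁: μ₁ ≠ μ₂
df = n₁ + n₂ - 2 = 39
Pooled variance s_p² = [(n₁-1)s₁² + (n₂-1)s₂²] / (n₁ + n₂ - 2) = [(19)(10.46²) + (20)(8.63²)] / 39 = 91.4964
SE = √(s_p²(1/n₁ + 1/n₂)) = √(91.4964 × (1/20 + 1/21)) = 2.9886
t = (x̄₁ - x̄₂) / SE = (65.74 - 59.03) / 2.9886 = 6.71 / 2.9886 = 2.245
p-value = 0.0305

Since p-value > α = 0.01, we fail to reject H₀.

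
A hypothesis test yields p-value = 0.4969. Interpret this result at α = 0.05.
Since p = 0.4969 > α = 0.05, fail to reject H₀.
There is insufficient evidence to reject the null hypothesis; the result is not statistically significant at the 0.05 level.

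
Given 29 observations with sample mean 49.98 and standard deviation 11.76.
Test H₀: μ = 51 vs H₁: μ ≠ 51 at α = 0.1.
One-sample t-test:
H₀: μ = 51
H₁: μ ≠ 51
df = n - 1 = 28
t = (x̄ - μ₀) / (s/√n) = (49.98 - 51) / (11.76/√29) = -0.467
p-value = 0.6441

Since p-value > α = 0.1, we fail to reject H₀.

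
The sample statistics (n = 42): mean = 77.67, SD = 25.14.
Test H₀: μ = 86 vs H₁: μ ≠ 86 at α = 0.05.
One-sample t-test:
H₀: μ = 86
H₁: μ ≠ 86
df = n - 1 = 41
t = (x̄ - μ₀) / (s/√n) = (77.67 - 86) / (25.14/√42) = -2.147
p-value = 0.0377

Since p-value < α = 0.05, we reject H₀.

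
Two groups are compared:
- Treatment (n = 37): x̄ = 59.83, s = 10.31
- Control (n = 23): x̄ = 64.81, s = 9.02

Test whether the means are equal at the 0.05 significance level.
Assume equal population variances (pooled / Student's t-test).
Student's two-sample t-test (equal variances):
H₀: μ₁ = μ₂
H₁: μ₁ ≠ μ₂
df = n₁ + n₂ - 2 = 58
Pooled variance s_p² = [(n₁-1)s₁² + (n₂-1)s₂²] / (n₁ + n₂ - 2) = [(36)(10.31²) + (22)(9.02²)] / 58 = 96.8377
SE = √(s_p²(1/n₁ + 1/n₂)) = √(96.8377 × (1/37 + 1/23)) = 2.6130
t = (x̄₁ - x̄₂) / SE = (59.83 - 64.81) / 2.6130 = -4.98 / 2.6130 = -1.906
p-value = 0.0616

Since p-value > α = 0.05, we fail to reject H₀.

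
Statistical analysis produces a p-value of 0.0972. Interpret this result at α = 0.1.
Since p = 0.0972 < α = 0.1, reject H₀.
There is sufficient evidence to reject the null hypothesis; the result is statistically significant at the 0.1 level.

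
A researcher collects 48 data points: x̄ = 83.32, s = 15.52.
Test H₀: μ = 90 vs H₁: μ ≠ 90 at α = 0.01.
One-sample t-test:
H₀: μ = 90
H₁: μ ≠ 90
df = n - 1 = 47
t = (x̄ - μ₀) / (s/√n) = (83.32 - 90) / (15.52/√48) = -2.982
p-value = 0.0045

Since p-value < α = 0.01, we reject H₀.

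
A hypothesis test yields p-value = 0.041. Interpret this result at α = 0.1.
Since p = 0.041 < α = 0.1, reject H₀.
There is sufficient evidence to reject the null hypothesis; the result is statistically significant at the 0.1 level.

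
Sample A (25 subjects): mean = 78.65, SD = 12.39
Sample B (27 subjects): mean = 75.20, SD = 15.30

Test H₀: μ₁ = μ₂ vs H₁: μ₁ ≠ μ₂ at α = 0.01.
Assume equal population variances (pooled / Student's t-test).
Student's two-sample t-test (equal variances):
H₀: μ₁ = μ₂
H₁: μ₁ ≠ μ₂
df = n₁ + n₂ - 2 = 50
Pooled variance s_p² = [(n₁-1)s₁² + (n₂-1)s₂²] / (n₁ + n₂ - 2) = [(24)(12.39²) + (26)(15.30²)] / 50 = 195.4126
SE = √(s_p²(1/n₁ + 1/n₂)) = √(195.4126 × (1/25 + 1/27)) = 3.8799
t = (x̄₁ - x̄₂) / SE = (78.65 - 75.20) / 3.8799 = 3.45 / 3.8799 = 0.889
p-value = 0.3782

Since p-value > α = 0.01, we fail to reject H₀.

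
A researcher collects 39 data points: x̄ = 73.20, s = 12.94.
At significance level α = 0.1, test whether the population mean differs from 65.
One-sample t-test:
H₀: μ = 65
H₁: μ ≠ 65
df = n - 1 = 38
t = (x̄ - μ₀) / (s/√n) = (73.20 - 65) / (12.94/√39) = 3.957
p-value = 0.0003

Since p-value < α = 0.1, we reject H₀.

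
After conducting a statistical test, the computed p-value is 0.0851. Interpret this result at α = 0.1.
Since p = 0.0851 < α = 0.1, reject H₀.
There is sufficient evidence to reject the null hypothesis; the result is statistically significant at the 0.1 level.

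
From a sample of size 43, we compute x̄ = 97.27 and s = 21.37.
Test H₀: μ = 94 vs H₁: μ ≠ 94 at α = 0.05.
One-sample t-test:
H₀: μ = 94
H₁: μ ≠ 94
df = n - 1 = 42
t = (x̄ - μ₀) / (s/√n) = (97.27 - 94) / (21.37/√43) = 1.003
p-value = 0.3214

Since p-value > α = 0.05, we fail to reject H₀.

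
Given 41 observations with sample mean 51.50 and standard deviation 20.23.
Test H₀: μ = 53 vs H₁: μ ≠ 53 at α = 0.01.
One-sample t-test:
H₀: μ = 53
H₁: μ ≠ 53
df = n - 1 = 40
t = (x̄ - μ₀) / (s/√n) = (51.50 - 53) / (20.23/√41) = -0.475
p-value = 0.6375

Since p-value > α = 0.01, we fail to reject H₀.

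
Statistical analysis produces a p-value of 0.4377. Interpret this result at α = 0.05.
Since p = 0.4377 > α = 0.05, fail to reject H₀.
There is insufficient evidence to reject the null hypothesis; the result is not statistically significant at the 0.05 level.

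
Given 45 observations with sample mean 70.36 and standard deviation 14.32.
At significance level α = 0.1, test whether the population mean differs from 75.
One-sample t-test:
H₀: μ = 75
H₁: μ ≠ 75
df = n - 1 = 44
t = (x̄ - μ₀) / (s/√n) = (70.36 - 75) / (14.32/√45) = -2.174
p-value = 0.0352

Since p-value < α = 0.1, we reject H₀.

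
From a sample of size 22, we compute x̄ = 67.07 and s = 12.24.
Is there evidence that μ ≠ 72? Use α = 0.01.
One-sample t-test:
H₀: μ = 72
H₁: μ ≠ 72
df = n - 1 = 21
t = (x̄ - μ₀) / (s/√n) = (67.07 - 72) / (12.24/√22) = -1.889
p-value = 0.0728

Since p-value > α = 0.01, we fail to reject H₀.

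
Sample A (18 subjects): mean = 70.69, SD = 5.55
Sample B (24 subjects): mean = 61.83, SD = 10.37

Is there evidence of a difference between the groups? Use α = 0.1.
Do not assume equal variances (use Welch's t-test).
Welch's two-sample t-test:
H₀: μ₁ = μ₂
H₁: μ₁ ≠ μ₂
s₁²/n₁ = 5.55²/18 = 1.7112,  s₂²/n₂ = 10.37²/24 = 4.4807
SE = √(s₁²/n₁ + s₂²/n₂) = √(1.7112 + 4.4807) = 2.4884
df (Welch-Satterthwaite) = (s₁²/n₁ + s₂²/n₂)² / [(s₁²/n₁)²/(n₁-1) + (s₂²/n₂)²/(n₂-1)] ≈ 36.68
t = (x̄₁ - x̄₂) / SE = (70.69 - 61.83) / 2.4884 = 8.86 / 2.4884 = 3.561
p-value = 0.0010

Since p-value < α = 0.1, we reject H₀.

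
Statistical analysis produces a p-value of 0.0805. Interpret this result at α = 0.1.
Since p = 0.0805 < α = 0.1, reject H₀.
There is sufficient evidence to reject the null hypothesis; the result is statistically significant at the 0.1 level.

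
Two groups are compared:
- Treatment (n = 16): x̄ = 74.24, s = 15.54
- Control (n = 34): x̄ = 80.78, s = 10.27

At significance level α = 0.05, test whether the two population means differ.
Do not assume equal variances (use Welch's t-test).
Welch's two-sample t-test:
H₀: μ₁ = μ₂
H₁: μ₁ ≠ μ₂
s₁²/n₁ = 15.54²/16 = 15.0932,  s₂²/n₂ = 10.27²/34 = 3.1021
SE = √(s₁²/n₁ + s₂²/n₂) = √(15.0932 + 3.1021) = 4.2656
df (Welch-Satterthwaite) = (s₁²/n₁ + s₂²/n₂)² / [(s₁²/n₁)²/(n₁-1) + (s₂²/n₂)²/(n₂-1)] ≈ 21.39
t = (x̄₁ - x̄₂) / SE = (74.24 - 80.78) / 4.2656 = -6.54 / 4.2656 = -1.533
p-value = 0.1399

Since p-value > α = 0.05, we fail to reject H₀.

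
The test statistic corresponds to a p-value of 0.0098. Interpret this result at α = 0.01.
Since p = 0.0098 < α = 0.01, reject H₀.
There is sufficient evidence to reject the null hypothesis; the result is statistically significant at the 0.01 level.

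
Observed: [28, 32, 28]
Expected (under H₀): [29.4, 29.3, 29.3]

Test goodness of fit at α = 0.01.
Chi-square goodness of fit test:
H₀: observed counts match expected distribution
H₁: observed counts differ from expected distribution
df = k - 1 = 2
χ² = Σ(O - E)²/E
   = (28 - 29.4)²/29.4 + (32 - 29.3)²/29.3 + (28 - 29.3)²/29.3
   = 0.067 + 0.249 + 0.058
   = 0.37
p-value = 0.8298

Since p-value > α = 0.01, we fail to reject H₀.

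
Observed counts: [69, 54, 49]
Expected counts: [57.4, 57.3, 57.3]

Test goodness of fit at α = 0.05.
Chi-square goodness of fit test:
H₀: observed counts match expected distribution
H₁: observed counts differ from expected distribution
df = k - 1 = 2
χ² = Σ(O - E)²/E
   = (69 - 57.4)²/57.4 + (54 - 57.3)²/57.3 + (49 - 57.3)²/57.3
   = 2.344 + 0.190 + 1.202
   = 3.74
p-value = 0.1544

Since p-value > α = 0.05, we fail to reject H₀.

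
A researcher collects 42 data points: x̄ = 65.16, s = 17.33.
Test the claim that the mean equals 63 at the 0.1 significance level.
One-sample t-test:
H₀: μ = 63
H₁: μ ≠ 63
df = n - 1 = 41
t = (x̄ - μ₀) / (s/√n) = (65.16 - 63) / (17.33/√42) = 0.808
p-value = 0.4239

Since p-value > α = 0.1, we fail to reject H₀.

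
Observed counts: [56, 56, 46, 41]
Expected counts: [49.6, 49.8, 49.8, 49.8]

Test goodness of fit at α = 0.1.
Chi-square goodness of fit test:
H₀: observed counts match expected distribution
H₁: observed counts differ from expected distribution
df = k - 1 = 3
χ² = Σ(O - E)²/E
   = (56 - 49.6)²/49.6 + (56 - 49.8)²/49.8 + (46 - 49.8)²/49.8 + (41 - 49.8)²/49.8
   = 0.826 + 0.772 + 0.290 + 1.555
   = 3.44
p-value = 0.3283

Since p-value > α = 0.1, we fail to reject H₀.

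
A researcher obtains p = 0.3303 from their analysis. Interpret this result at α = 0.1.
Since p = 0.3303 > α = 0.1, fail to reject H₀.
There is insufficient evidence to reject the null hypothesis; the result is not statistically significant at the 0.1 level.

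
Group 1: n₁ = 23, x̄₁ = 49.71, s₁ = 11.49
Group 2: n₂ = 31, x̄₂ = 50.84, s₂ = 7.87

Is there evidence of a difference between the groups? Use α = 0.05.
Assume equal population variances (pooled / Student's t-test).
Student's two-sample t-test (equal variances):
H₀: μ₁ = μ₂
H₁: μ₁ ≠ μ₂
df = n₁ + n₂ - 2 = 52
Pooled variance s_p² = [(n₁-1)s₁² + (n₂-1)s₂²] / (n₁ + n₂ - 2) = [(22)(11.49²) + (30)(7.87²)] / 52 = 91.5875
SE = √(s_p²(1/n₁ + 1/n₂)) = √(91.5875 × (1/23 + 1/31)) = 2.6337
t = (x̄₁ - x̄₂) / SE = (49.71 - 50.84) / 2.6337 = -1.13 / 2.6337 = -0.429
p-value = 0.6697

Since p-value > α = 0.05, we fail to reject H₀.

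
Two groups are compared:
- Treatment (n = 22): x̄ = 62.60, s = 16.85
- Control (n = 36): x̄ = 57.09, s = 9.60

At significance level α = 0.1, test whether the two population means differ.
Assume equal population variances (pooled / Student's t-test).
Student's two-sample t-test (equal variances):
H₀: μ₁ = μ₂
H₁: μ₁ ≠ μ₂
df = n₁ + n₂ - 2 = 56
Pooled variance s_p² = [(n₁-1)s₁² + (n₂-1)s₂²] / (n₁ + n₂ - 2) = [(21)(16.85²) + (35)(9.60²)] / 56 = 164.0709
SE = √(s_p²(1/n₁ + 1/n₂)) = √(164.0709 × (1/22 + 1/36)) = 3.4663
t = (x̄₁ - x̄₂) / SE = (62.60 - 57.09) / 3.4663 = 5.51 / 3.4663 = 1.590
p-value = 0.1176

Since p-value > α = 0.1, we fail to reject H₀.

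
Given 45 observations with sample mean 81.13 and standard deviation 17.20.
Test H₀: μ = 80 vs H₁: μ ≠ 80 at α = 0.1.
One-sample t-test:
H₀: μ = 80
H₁: μ ≠ 80
df = n - 1 = 44
t = (x̄ - μ₀) / (s/√n) = (81.13 - 80) / (17.20/√45) = 0.441
p-value = 0.6616

Since p-value > α = 0.1, we fail to reject H₀.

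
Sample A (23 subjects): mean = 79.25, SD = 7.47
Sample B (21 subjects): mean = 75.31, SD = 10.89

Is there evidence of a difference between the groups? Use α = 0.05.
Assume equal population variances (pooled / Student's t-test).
Student's two-sample t-test (equal variances):
H₀: μ₁ = μ₂
H₁: μ₁ ≠ μ₂
df = n₁ + n₂ - 2 = 42
Pooled variance s_p² = [(n₁-1)s₁² + (n₂-1)s₂²] / (n₁ + n₂ - 2) = [(22)(7.47²) + (20)(10.89²)] / 42 = 85.7015
SE = √(s_p²(1/n₁ + 1/n₂)) = √(85.7015 × (1/23 + 1/21)) = 2.7941
t = (x̄₁ - x̄₂) / SE = (79.25 - 75.31) / 2.7941 = 3.94 / 2.7941 = 1.410
p-value = 0.1659

Since p-value > α = 0.05, we fail to reject H₀.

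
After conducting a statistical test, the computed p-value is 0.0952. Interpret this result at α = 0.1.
Since p = 0.0952 < α = 0.1, reject H₀.
There is sufficient evidence to reject the null hypothesis; the result is statistically significant at the 0.1 level.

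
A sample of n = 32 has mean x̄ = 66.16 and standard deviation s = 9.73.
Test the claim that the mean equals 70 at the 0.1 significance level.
One-sample t-test:
H₀: μ = 70
H₁: μ ≠ 70
df = n - 1 = 31
t = (x̄ - μ₀) / (s/√n) = (66.16 - 70) / (9.73/√32) = -2.233
p-value = 0.0329

Since p-value < α = 0.1, we reject H₀.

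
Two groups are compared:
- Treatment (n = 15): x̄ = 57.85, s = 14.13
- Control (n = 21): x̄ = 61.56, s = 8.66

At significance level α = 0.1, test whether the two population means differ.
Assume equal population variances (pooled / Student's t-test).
Student's two-sample t-test (equal variances):
H₀: μ₁ = μ₂
H₁: μ₁ ≠ μ₂
df = n₁ + n₂ - 2 = 34
Pooled variance s_p² = [(n₁-1)s₁² + (n₂-1)s₂²] / (n₁ + n₂ - 2) = [(14)(14.13²) + (20)(8.66²)] / 34 = 126.3267
SE = √(s_p²(1/n₁ + 1/n₂)) = √(126.3267 × (1/15 + 1/21)) = 3.7996
t = (x̄₁ - x̄₂) / SE = (57.85 - 61.56) / 3.7996 = -3.71 / 3.7996 = -0.976
p-value = 0.3358

Since p-value > α = 0.1, we fail to reject H₀.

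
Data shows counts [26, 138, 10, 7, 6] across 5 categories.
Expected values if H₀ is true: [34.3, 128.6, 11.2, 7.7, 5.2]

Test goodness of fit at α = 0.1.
Chi-square goodness of fit test:
H₀: observed counts match expected distribution
H₁: observed counts differ from expected distribution
df = k - 1 = 4
χ² = Σ(O - E)²/E
   = (26 - 34.3)²/34.3 + (138 - 128.6)²/128.6 + (10 - 11.2)²/11.2 + (7 - 7.7)²/7.7 + (6 - 5.2)²/5.2
   = 2.008 + 0.687 + 0.129 + 0.064 + 0.123
   = 3.01
p-value = 0.5560

Since p-value > α = 0.1, we fail to reject H₀.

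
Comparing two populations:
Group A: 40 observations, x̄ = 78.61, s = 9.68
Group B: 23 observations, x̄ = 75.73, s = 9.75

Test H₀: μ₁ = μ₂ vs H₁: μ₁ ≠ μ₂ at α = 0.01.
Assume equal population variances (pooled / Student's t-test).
Student's two-sample t-test (equal variances):
H₀: μ₁ = μ₂
H₁: μ₁ ≠ μ₂
df = n₁ + n₂ - 2 = 61
Pooled variance s_p² = [(n₁-1)s₁² + (n₂-1)s₂²] / (n₁ + n₂ - 2) = [(39)(9.68²) + (22)(9.75²)] / 61 = 94.1929
SE = √(s_p²(1/n₁ + 1/n₂)) = √(94.1929 × (1/40 + 1/23)) = 2.5397
t = (x̄₁ - x̄₂) / SE = (78.61 - 75.73) / 2.5397 = 2.88 / 2.5397 = 1.134
p-value = 0.2612

Since p-value > α = 0.01, we fail to reject H₀.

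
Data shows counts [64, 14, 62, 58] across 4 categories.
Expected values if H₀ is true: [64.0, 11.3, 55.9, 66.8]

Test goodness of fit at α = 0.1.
Chi-square goodness of fit test:
H₀: observed counts match expected distribution
H₁: observed counts differ from expected distribution
df = k - 1 = 3
χ² = Σ(O - E)²/E
   = (64 - 64.0)²/64.0 + (14 - 11.3)²/11.3 + (62 - 55.9)²/55.9 + (58 - 66.8)²/66.8
   = 0.000 + 0.645 + 0.666 + 1.159
   = 2.47
p-value = 0.4807

Since p-value > α = 0.1, we fail to reject H₀.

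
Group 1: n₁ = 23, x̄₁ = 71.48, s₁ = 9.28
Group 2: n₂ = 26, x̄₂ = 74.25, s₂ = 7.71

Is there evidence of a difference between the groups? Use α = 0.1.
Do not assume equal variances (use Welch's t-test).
Welch's two-sample t-test:
H₀: μ₁ = μ₂
H₁: μ₁ ≠ μ₂
s₁²/n₁ = 9.28²/23 = 3.7443,  s₂²/n₂ = 7.71²/26 = 2.2863
SE = √(s₁²/n₁ + s₂²/n₂) = √(3.7443 + 2.2863) = 2.4557
df (Welch-Satterthwaite) = (s₁²/n₁ + s₂²/n₂)² / [(s₁²/n₁)²/(n₁-1) + (s₂²/n₂)²/(n₂-1)] ≈ 42.97
t = (x̄₁ - x̄₂) / SE = (71.48 - 74.25) / 2.4557 = -2.77 / 2.4557 = -1.128
p-value = 0.2656

Since p-value > α = 0.1, we fail to reject H₀.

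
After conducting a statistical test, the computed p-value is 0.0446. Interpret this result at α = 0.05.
Since p = 0.0446 < α = 0.05, reject H₀.
There is sufficient evidence to reject the null hypothesis; the result is statistically significant at the 0.05 level.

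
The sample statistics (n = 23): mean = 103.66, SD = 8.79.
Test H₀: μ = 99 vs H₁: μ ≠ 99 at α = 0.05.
One-sample t-test:
H₀: μ = 99
H₁: μ ≠ 99
df = n - 1 = 22
t = (x̄ - μ₀) / (s/√n) = (103.66 - 99) / (8.79/√23) = 2.542
p-value = 0.0186

Since p-value < α = 0.05, we reject H₀.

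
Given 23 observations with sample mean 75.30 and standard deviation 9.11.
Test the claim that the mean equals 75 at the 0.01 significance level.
One-sample t-test:
H₀: μ = 75
H₁: μ ≠ 75
df = n - 1 = 22
t = (x̄ - μ₀) / (s/√n) = (75.30 - 75) / (9.11/√23) = 0.158
p-value = 0.8760

Since p-value > α = 0.01, we fail to reject H₀.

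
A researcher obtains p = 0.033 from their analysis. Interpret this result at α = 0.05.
Since p = 0.033 < α = 0.05, reject H₀.
There is sufficient evidence to reject the null hypothesis; the result is statistically significant at the 0.05 level.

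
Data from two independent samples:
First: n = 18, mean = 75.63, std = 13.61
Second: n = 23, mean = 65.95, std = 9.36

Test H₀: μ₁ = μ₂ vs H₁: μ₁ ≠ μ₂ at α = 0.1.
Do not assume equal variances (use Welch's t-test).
Welch's two-sample t-test:
H₀: μ₁ = μ₂
H₁: μ₁ ≠ μ₂
s₁²/n₁ = 13.61²/18 = 10.2907,  s₂²/n₂ = 9.36²/23 = 3.8091
SE = √(s₁²/n₁ + s₂²/n₂) = √(10.2907 + 3.8091) = 3.7550
df (Welch-Satterthwaite) = (s₁²/n₁ + s₂²/n₂)² / [(s₁²/n₁)²/(n₁-1) + (s₂²/n₂)²/(n₂-1)] ≈ 28.86
t = (x̄₁ - x̄₂) / SE = (75.63 - 65.95) / 3.7550 = 9.68 / 3.7550 = 2.578
p-value = 0.0153

Since p-value < α = 0.1, we reject H₀.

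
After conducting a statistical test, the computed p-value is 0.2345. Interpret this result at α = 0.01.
Since p = 0.2345 > α = 0.01, fail to reject H₀.
There is insufficient evidence to reject the null hypothesis; the result is not statistically significant at the 0.01 level.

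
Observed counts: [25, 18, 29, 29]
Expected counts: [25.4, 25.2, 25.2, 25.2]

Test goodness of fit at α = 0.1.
Chi-square goodness of fit test:
H₀: observed counts match expected distribution
H₁: observed counts differ from expected distribution
df = k - 1 = 3
χ² = Σ(O - E)²/E
   = (25 - 25.4)²/25.4 + (18 - 25.2)²/25.2 + (29 - 25.2)²/25.2 + (29 - 25.2)²/25.2
   = 0.006 + 2.057 + 0.573 + 0.573
   = 3.21
p-value = 0.3604

Since p-value > α = 0.1, we fail to reject H₀.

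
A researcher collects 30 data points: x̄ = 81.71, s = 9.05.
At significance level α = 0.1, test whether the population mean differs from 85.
One-sample t-test:
H₀: μ = 85
H₁: μ ≠ 85
df = n - 1 = 29
t = (x̄ - μ₀) / (s/√n) = (81.71 - 85) / (9.05/√30) = -1.991
p-value = 0.0560

Since p-value < α = 0.1, we reject H₀.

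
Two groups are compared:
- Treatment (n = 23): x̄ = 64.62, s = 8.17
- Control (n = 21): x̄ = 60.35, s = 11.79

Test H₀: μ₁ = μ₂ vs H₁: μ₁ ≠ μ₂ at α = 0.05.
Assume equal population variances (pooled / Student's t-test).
Student's two-sample t-test (equal variances):
H₀: μ₁ = μ₂
H₁: μ₁ ≠ μ₂
df = n₁ + n₂ - 2 = 42
Pooled variance s_p² = [(n₁-1)s₁² + (n₂-1)s₂²] / (n₁ + n₂ - 2) = [(22)(8.17²) + (20)(11.79²)] / 42 = 101.1561
SE = √(s_p²(1/n₁ + 1/n₂)) = √(101.1561 × (1/23 + 1/21)) = 3.0356
t = (x̄₁ - x̄₂) / SE = (64.62 - 60.35) / 3.0356 = 4.27 / 3.0356 = 1.407
p-value = 0.1669

Since p-value > α = 0.05, we fail to reject H₀.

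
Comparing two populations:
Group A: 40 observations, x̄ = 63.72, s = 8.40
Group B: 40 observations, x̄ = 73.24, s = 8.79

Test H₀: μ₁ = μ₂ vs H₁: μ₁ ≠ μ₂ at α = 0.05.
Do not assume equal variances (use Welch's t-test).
Welch's two-sample t-test:
H₀: μ₁ = μ₂
H₁: μ₁ ≠ μ₂
s₁²/n₁ = 8.40²/40 = 1.7640,  s₂²/n₂ = 8.79²/40 = 1.9316
SE = √(s₁²/n₁ + s₂²/n₂) = √(1.7640 + 1.9316) = 1.9224
df (Welch-Satterthwaite) = (s₁²/n₁ + s₂²/n₂)² / [(s₁²/n₁)²/(n₁-1) + (s₂²/n₂)²/(n₂-1)] ≈ 77.84
t = (x̄₁ - x̄₂) / SE = (63.72 - 73.24) / 1.9224 = -9.52 / 1.9224 = -4.952
p-value < 0.0001

Since p-value < α = 0.05, we reject H₀.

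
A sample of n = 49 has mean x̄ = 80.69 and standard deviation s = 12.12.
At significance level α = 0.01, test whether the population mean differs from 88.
One-sample t-test:
H₀: μ = 88
H₁: μ ≠ 88
df = n - 1 = 48
t = (x̄ - μ₀) / (s/√n) = (80.69 - 88) / (12.12/√49) = -4.222
p-value = 0.0001

Since p-value < α = 0.01, we reject H₀.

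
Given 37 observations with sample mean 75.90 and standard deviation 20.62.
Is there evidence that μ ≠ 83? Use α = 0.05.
One-sample t-test:
H₀: μ = 83
H₁: μ ≠ 83
df = n - 1 = 36
t = (x̄ - μ₀) / (s/√n) = (75.90 - 83) / (20.62/√37) = -2.094
p-value = 0.0433

Since p-value < α = 0.05, we reject H₀.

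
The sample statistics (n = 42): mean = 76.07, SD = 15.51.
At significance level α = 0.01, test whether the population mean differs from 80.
One-sample t-test:
H₀: μ = 80
H₁: μ ≠ 80
df = n - 1 = 41
t = (x̄ - μ₀) / (s/√n) = (76.07 - 80) / (15.51/√42) = -1.642
p-value = 0.1082

Since p-value > α = 0.01, we fail to reject H₀.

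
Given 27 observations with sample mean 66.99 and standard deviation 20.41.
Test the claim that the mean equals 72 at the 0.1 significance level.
One-sample t-test:
H₀: μ = 72
H₁: μ ≠ 72
df = n - 1 = 26
t = (x̄ - μ₀) / (s/√n) = (66.99 - 72) / (20.41/√27) = -1.275
p-value = 0.2134

Since p-value > α = 0.1, we fail to reject H₀.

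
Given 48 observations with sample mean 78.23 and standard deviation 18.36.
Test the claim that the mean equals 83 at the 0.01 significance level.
One-sample t-test:
H₀: μ = 83
H₁: μ ≠ 83
df = n - 1 = 47
t = (x̄ - μ₀) / (s/√n) = (78.23 - 83) / (18.36/√48) = -1.800
p-value = 0.0783

Since p-value > α = 0.01, we fail to reject H₀.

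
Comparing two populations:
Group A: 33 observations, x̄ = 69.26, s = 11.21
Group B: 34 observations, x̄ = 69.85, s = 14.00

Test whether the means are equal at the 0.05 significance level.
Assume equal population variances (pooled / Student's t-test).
Student's two-sample t-test (equal variances):
H₀: μ₁ = μ₂
H₁: μ₁ ≠ μ₂
df = n₁ + n₂ - 2 = 65
Pooled variance s_p² = [(n₁-1)s₁² + (n₂-1)s₂²] / (n₁ + n₂ - 2) = [(32)(11.21²) + (33)(14.00²)] / 65 = 161.3731
SE = √(s_p²(1/n₁ + 1/n₂)) = √(161.3731 × (1/33 + 1/34)) = 3.1042
t = (x̄₁ - x̄₂) / SE = (69.26 - 69.85) / 3.1042 = -0.59 / 3.1042 = -0.190
p-value = 0.8499

Since p-value > α = 0.05, we fail to reject H₀.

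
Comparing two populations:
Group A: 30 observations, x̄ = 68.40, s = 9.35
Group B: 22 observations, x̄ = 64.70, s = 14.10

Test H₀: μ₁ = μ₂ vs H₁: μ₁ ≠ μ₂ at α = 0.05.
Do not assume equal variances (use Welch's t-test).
Welch's two-sample t-test:
H₀: μ₁ = μ₂
H₁: μ₁ ≠ μ₂
s₁²/n₁ = 9.35²/30 = 2.9141,  s₂²/n₂ = 14.10²/22 = 9.0368
SE = √(s₁²/n₁ + s₂²/n₂) = √(2.9141 + 9.0368) = 3.4570
df (Welch-Satterthwaite) = (s₁²/n₁ + s₂²/n₂)² / [(s₁²/n₁)²/(n₁-1) + (s₂²/n₂)²/(n₂-1)] ≈ 34.16
t = (x̄₁ - x̄₂) / SE = (68.40 - 64.70) / 3.4570 = 3.70 / 3.4570 = 1.070
p-value = 0.2920

Since p-value > α = 0.05, we fail to reject H₀.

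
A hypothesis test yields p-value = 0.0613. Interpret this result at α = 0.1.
Since p = 0.0613 < α = 0.1, reject H₀.
There is sufficient evidence to reject the null hypothesis; the result is statistically significant at the 0.1 level.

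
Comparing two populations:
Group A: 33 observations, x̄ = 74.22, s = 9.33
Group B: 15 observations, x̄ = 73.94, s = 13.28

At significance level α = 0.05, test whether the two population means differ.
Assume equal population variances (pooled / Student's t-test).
Student's two-sample t-test (equal variances):
H₀: μ₁ = μ₂
H₁: μ₁ ≠ μ₂
df = n₁ + n₂ - 2 = 46
Pooled variance s_p² = [(n₁-1)s₁² + (n₂-1)s₂²] / (n₁ + n₂ - 2) = [(32)(9.33²) + (14)(13.28²)] / 46 = 114.2301
SE = √(s_p²(1/n₁ + 1/n₂)) = √(114.2301 × (1/33 + 1/15)) = 3.3282
t = (x̄₁ - x̄₂) / SE = (74.22 - 73.94) / 3.3282 = 0.28 / 3.3282 = 0.084
p-value = 0.9333

Since p-value > α = 0.05, we fail to reject H₀.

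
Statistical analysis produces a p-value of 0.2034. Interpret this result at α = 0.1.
Since p = 0.2034 > α = 0.1, fail to reject H₀.
There is insufficient evidence to reject the null hypothesis; the result is not statistically significant at the 0.1 level.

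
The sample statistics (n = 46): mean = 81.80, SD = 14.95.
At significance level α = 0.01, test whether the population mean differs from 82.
One-sample t-test:
H₀: μ = 82
H₁: μ ≠ 82
df = n - 1 = 45
t = (x̄ - μ₀) / (s/√n) = (81.80 - 82) / (14.95/√46) = -0.091
p-value = 0.9281

Since p-value > α = 0.01, we fail to reject H₀.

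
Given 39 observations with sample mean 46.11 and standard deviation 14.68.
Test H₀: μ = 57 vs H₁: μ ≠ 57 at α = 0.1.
One-sample t-test:
H₀: μ = 57
H₁: μ ≠ 57
df = n - 1 = 38
t = (x̄ - μ₀) / (s/√n) = (46.11 - 57) / (14.68/√39) = -4.633
p-value < 0.0001

Since p-value < α = 0.1, we reject H₀.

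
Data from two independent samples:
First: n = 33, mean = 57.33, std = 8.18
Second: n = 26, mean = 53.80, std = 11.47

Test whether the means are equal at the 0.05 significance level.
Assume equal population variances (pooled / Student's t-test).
Student's two-sample t-test (equal variances):
H₀: μ₁ = μ₂
H₁: μ₁ ≠ μ₂
df = n₁ + n₂ - 2 = 57
Pooled variance s_p² = [(n₁-1)s₁² + (n₂-1)s₂²] / (n₁ + n₂ - 2) = [(32)(8.18²) + (25)(11.47²)] / 57 = 95.2670
SE = √(s_p²(1/n₁ + 1/n₂)) = √(95.2670 × (1/33 + 1/26)) = 2.5595
t = (x̄₁ - x̄₂) / SE = (57.33 - 53.80) / 2.5595 = 3.53 / 2.5595 = 1.379
p-value = 0.1732

Since p-value > α = 0.05, we fail to reject H₀.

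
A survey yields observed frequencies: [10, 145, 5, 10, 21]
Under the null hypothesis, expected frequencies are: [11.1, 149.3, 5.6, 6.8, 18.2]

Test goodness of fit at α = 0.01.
Chi-square goodness of fit test:
H₀: observed counts match expected distribution
H₁: observed counts differ from expected distribution
df = k - 1 = 4
χ² = Σ(O - E)²/E
   = (10 - 11.1)²/11.1 + (145 - 149.3)²/149.3 + (5 - 5.6)²/5.6 + (10 - 6.8)²/6.8 + (21 - 18.2)²/18.2
   = 0.109 + 0.124 + 0.064 + 1.506 + 0.431
   = 2.23
p-value = 0.6928

Since p-value > α = 0.01, we fail to reject H₀.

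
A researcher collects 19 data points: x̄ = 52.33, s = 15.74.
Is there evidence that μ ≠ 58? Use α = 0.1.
One-sample t-test:
H₀: μ = 58
H₁: μ ≠ 58
df = n - 1 = 18
t = (x̄ - μ₀) / (s/√n) = (52.33 - 58) / (15.74/√19) = -1.570
p-value = 0.1338

Since p-value > α = 0.1, we fail to reject H₀.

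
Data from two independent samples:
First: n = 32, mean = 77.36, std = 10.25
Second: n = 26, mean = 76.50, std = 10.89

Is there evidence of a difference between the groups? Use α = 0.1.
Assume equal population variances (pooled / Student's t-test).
Student's two-sample t-test (equal variances):
H₀: μ₁ = μ₂
H₁: μ₁ ≠ μ₂
df = n₁ + n₂ - 2 = 56
Pooled variance s_p² = [(n₁-1)s₁² + (n₂-1)s₂²] / (n₁ + n₂ - 2) = [(31)(10.25²) + (25)(10.89²)] / 56 = 111.1025
SE = √(s_p²(1/n₁ + 1/n₂)) = √(111.1025 × (1/32 + 1/26)) = 2.7830
t = (x̄₁ - x̄₂) / SE = (77.36 - 76.50) / 2.7830 = 0.86 / 2.7830 = 0.309
p-value = 0.7585

Since p-value > α = 0.1, we fail to reject H₀.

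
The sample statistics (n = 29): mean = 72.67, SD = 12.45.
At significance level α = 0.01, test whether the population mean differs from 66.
One-sample t-test:
H₀: μ = 66
H₁: μ ≠ 66
df = n - 1 = 28
t = (x̄ - μ₀) / (s/√n) = (72.67 - 66) / (12.45/√29) = 2.885
p-value = 0.0074

Since p-value < α = 0.01, we reject H₀.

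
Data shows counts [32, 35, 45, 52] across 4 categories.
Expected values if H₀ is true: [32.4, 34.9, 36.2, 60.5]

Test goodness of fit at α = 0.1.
Chi-square goodness of fit test:
H₀: observed counts match expected distribution
H₁: observed counts differ from expected distribution
df = k - 1 = 3
χ² = Σ(O - E)²/E
   = (32 - 32.4)²/32.4 + (35 - 34.9)²/34.9 + (45 - 36.2)²/36.2 + (52 - 60.5)²/60.5
   = 0.005 + 0.000 + 2.139 + 1.194
   = 3.34
p-value = 0.3423

Since p-value > α = 0.1, we fail to reject H₀.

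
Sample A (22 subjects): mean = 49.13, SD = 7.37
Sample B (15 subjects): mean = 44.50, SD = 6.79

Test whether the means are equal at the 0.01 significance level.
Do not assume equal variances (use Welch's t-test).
Welch's two-sample t-test:
H₀: μ₁ = μ₂
H₁: μ₁ ≠ μ₂
s₁²/n₁ = 7.37²/22 = 2.4689,  s₂²/n₂ = 6.79²/15 = 3.0736
SE = √(s₁²/n₁ + s₂²/n₂) = √(2.4689 + 3.0736) = 2.3543
df (Welch-Satterthwaite) = (s₁²/n₁ + s₂²/n₂)² / [(s₁²/n₁)²/(n₁-1) + (s₂²/n₂)²/(n₂-1)] ≈ 31.83
t = (x̄₁ - x̄₂) / SE = (49.13 - 44.50) / 2.3543 = 4.63 / 2.3543 = 1.967
p-value = 0.0580

Since p-value > α = 0.01, we fail to reject H₀.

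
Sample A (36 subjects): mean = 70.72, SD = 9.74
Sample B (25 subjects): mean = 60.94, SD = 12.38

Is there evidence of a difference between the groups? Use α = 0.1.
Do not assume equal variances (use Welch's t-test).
Welch's two-sample t-test:
H₀: μ₁ = μ₂
H₁: μ₁ ≠ μ₂
s₁²/n₁ = 9.74²/36 = 2.6352,  s₂²/n₂ = 12.38²/25 = 6.1306
SE = √(s₁²/n₁ + s₂²/n₂) = √(2.6352 + 6.1306) = 2.9607
df (Welch-Satterthwaite) = (s₁²/n₁ + s₂²/n₂)² / [(s₁²/n₁)²/(n₁-1) + (s₂²/n₂)²/(n₂-1)] ≈ 43.55
t = (x̄₁ - x̄₂) / SE = (70.72 - 60.94) / 2.9607 = 9.78 / 2.9607 = 3.303
p-value = 0.0019

Since p-value < α = 0.1, we reject H₀.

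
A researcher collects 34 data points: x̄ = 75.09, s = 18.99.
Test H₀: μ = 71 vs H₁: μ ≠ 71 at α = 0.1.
One-sample t-test:
H₀: μ = 71
H₁: μ ≠ 71
df = n - 1 = 33
t = (x̄ - μ₀) / (s/√n) = (75.09 - 71) / (18.99/√34) = 1.256
p-value = 0.2180

Since p-value > α = 0.1, we fail to reject H₀.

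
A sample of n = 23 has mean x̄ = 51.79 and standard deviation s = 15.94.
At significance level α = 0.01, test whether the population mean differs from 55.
One-sample t-test:
H₀: μ = 55
H₁: μ ≠ 55
df = n - 1 = 22
t = (x̄ - μ₀) / (s/√n) = (51.79 - 55) / (15.94/√23) = -0.966
p-value = 0.3446

Since p-value > α = 0.01, we fail to reject H₀.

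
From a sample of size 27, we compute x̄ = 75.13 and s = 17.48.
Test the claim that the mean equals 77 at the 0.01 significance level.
One-sample t-test:
H₀: μ = 77
H₁: μ ≠ 77
df = n - 1 = 26
t = (x̄ - μ₀) / (s/√n) = (75.13 - 77) / (17.48/√27) = -0.556
p-value = 0.5830

Since p-value > α = 0.01, we fail to reject H₀.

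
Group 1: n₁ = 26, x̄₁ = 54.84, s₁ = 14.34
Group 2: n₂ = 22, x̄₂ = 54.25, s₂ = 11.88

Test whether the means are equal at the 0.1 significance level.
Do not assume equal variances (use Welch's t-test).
Welch's two-sample t-test:
H₀: μ₁ = μ₂
H₁: μ₁ ≠ μ₂
s₁²/n₁ = 14.34²/26 = 7.9091,  s₂²/n₂ = 11.88²/22 = 6.4152
SE = √(s₁²/n₁ + s₂²/n₂) = √(7.9091 + 6.4152) = 3.7847
df (Welch-Satterthwaite) = (s₁²/n₁ + s₂²/n₂)² / [(s₁²/n₁)²/(n₁-1) + (s₂²/n₂)²/(n₂-1)] ≈ 45.99
t = (x̄₁ - x̄₂) / SE = (54.84 - 54.25) / 3.7847 = 0.59 / 3.7847 = 0.156
p-value = 0.8768

Since p-value > α = 0.1, we fail to reject H₀.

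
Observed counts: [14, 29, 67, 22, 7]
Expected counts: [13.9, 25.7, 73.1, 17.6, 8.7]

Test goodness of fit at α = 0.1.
Chi-square goodness of fit test:
H₀: observed counts match expected distribution
H₁: observed counts differ from expected distribution
df = k - 1 = 4
χ² = Σ(O - E)²/E
   = (14 - 13.9)²/13.9 + (29 - 25.7)²/25.7 + (67 - 73.1)²/73.1 + (22 - 17.6)²/17.6 + (7 - 8.7)²/8.7
   = 0.001 + 0.424 + 0.509 + 1.100 + 0.332
   = 2.37
p-value = 0.6688

Since p-value > α = 0.1, we fail to reject H₀.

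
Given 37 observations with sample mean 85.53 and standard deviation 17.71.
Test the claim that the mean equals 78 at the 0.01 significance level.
One-sample t-test:
H₀: μ = 78
H₁: μ ≠ 78
df = n - 1 = 36
t = (x̄ - μ₀) / (s/√n) = (85.53 - 78) / (17.71/√37) = 2.586
p-value = 0.0139

Since p-value > α = 0.01, we fail to reject H₀.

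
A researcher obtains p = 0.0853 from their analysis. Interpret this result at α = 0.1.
Since p = 0.0853 < α = 0.1, reject H₀.
There is sufficient evidence to reject the null hypothesis; the result is statistically significant at the 0.1 level.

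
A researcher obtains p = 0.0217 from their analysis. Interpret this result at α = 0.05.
Since p = 0.0217 < α = 0.05, reject H₀.
There is sufficient evidence to reject the null hypothesis; the result is statistically significant at the 0.05 level.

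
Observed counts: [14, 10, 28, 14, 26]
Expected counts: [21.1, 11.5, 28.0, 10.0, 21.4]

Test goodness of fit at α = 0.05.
Chi-square goodness of fit test:
H₀: observed counts match expected distribution
H₁: observed counts differ from expected distribution
df = k - 1 = 4
χ² = Σ(O - E)²/E
   = (14 - 21.1)²/21.1 + (10 - 11.5)²/11.5 + (28 - 28.0)²/28.0 + (14 - 10.0)²/10.0 + (26 - 21.4)²/21.4
   = 2.389 + 0.196 + 0.000 + 1.600 + 0.989
   = 5.17
p-value = 0.2700

Since p-value > α = 0.05, we fail to reject H₀.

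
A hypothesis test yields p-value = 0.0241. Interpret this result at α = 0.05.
Since p = 0.0241 < α = 0.05, reject H₀.
There is sufficient evidence to reject the null hypothesis; the result is statistically significant at the 0.05 level.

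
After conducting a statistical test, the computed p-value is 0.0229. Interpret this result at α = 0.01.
Since p = 0.0229 > α = 0.01, fail to reject H₀.
There is insufficient evidence to reject the null hypothesis; the result is not statistically significant at the 0.01 level.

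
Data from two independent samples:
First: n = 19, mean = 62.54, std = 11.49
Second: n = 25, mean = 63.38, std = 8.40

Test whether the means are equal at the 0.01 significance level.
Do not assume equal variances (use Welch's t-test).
Welch's two-sample t-test:
H₀: μ₁ = μ₂
H₁: μ₁ ≠ μ₂
s₁²/n₁ = 11.49²/19 = 6.9484,  s₂²/n₂ = 8.40²/25 = 2.8224
SE = √(s₁²/n₁ + s₂²/n₂) = √(6.9484 + 2.8224) = 3.1258
df (Welch-Satterthwaite) = (s₁²/n₁ + s₂²/n₂)² / [(s₁²/n₁)²/(n₁-1) + (s₂²/n₂)²/(n₂-1)] ≈ 31.67
t = (x̄₁ - x̄₂) / SE = (62.54 - 63.38) / 3.1258 = -0.84 / 3.1258 = -0.269
p-value = 0.7899

Since p-value > α = 0.01, we fail to reject H₀.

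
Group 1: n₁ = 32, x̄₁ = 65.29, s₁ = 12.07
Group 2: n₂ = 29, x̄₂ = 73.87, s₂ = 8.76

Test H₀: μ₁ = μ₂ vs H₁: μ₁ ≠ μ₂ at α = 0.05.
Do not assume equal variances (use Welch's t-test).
Welch's two-sample t-test:
H₀: μ₁ = μ₂
H₁: μ₁ ≠ μ₂
s₁²/n₁ = 12.07²/32 = 4.5527,  s₂²/n₂ = 8.76²/29 = 2.6461
SE = √(s₁²/n₁ + s₂²/n₂) = √(4.5527 + 2.6461) = 2.6831
df (Welch-Satterthwaite) = (s₁²/n₁ + s₂²/n₂)² / [(s₁²/n₁)²/(n₁-1) + (s₂²/n₂)²/(n₂-1)] ≈ 56.41
t = (x̄₁ - x̄₂) / SE = (65.29 - 73.87) / 2.6831 = -8.58 / 2.6831 = -3.198
p-value = 0.0023

Since p-value < α = 0.05, we reject H₀.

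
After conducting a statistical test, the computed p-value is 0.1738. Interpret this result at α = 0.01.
Since p = 0.1738 > α = 0.01, fail to reject H₀.
There is insufficient evidence to reject the null hypothesis; the result is not statistically significant at the 0.01 level.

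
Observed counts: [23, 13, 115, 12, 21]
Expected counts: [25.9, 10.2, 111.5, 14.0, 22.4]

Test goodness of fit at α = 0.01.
Chi-square goodness of fit test:
H₀: observed counts match expected distribution
H₁: observed counts differ from expected distribution
df = k - 1 = 4
χ² = Σ(O - E)²/E
   = (23 - 25.9)²/25.9 + (13 - 10.2)²/10.2 + (115 - 111.5)²/111.5 + (12 - 14.0)²/14.0 + (21 - 22.4)²/22.4
   = 0.325 + 0.769 + 0.110 + 0.286 + 0.087
   = 1.58
p-value = 0.8130

Since p-value > α = 0.01, we fail to reject H₀.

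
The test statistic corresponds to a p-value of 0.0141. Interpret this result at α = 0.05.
Since p = 0.0141 < α = 0.05, reject H₀.
There is sufficient evidence to reject the null hypothesis; the result is statistically significant at the 0.05 level.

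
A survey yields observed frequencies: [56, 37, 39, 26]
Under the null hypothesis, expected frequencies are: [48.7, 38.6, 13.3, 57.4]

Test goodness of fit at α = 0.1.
Chi-square goodness of fit test:
H₀: observed counts match expected distribution
H₁: observed counts differ from expected distribution
df = k - 1 = 3
χ² = Σ(O - E)²/E
   = (56 - 48.7)²/48.7 + (37 - 38.6)²/38.6 + (39 - 13.3)²/13.3 + (26 - 57.4)²/57.4
   = 1.094 + 0.066 + 49.661 + 17.177
   = 68.00
p-value < 0.0001

Since p-value < α = 0.1, we reject H₀.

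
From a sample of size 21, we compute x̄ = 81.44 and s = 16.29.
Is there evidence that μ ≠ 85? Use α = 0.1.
One-sample t-test:
H₀: μ = 85
H₁: μ ≠ 85
df = n - 1 = 20
t = (x̄ - μ₀) / (s/√n) = (81.44 - 85) / (16.29/√21) = -1.001
p-value = 0.3286

Since p-value > α = 0.1, we fail to reject H₀.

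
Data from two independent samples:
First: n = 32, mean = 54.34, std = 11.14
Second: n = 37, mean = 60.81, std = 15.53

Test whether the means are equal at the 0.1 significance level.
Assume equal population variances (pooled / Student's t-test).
Student's two-sample t-test (equal variances):
H₀: μ₁ = μ₂
H₁: μ₁ ≠ μ₂
df = n₁ + n₂ - 2 = 67
Pooled variance s_p² = [(n₁-1)s₁² + (n₂-1)s₂²] / (n₁ + n₂ - 2) = [(31)(11.14²) + (36)(15.53²)] / 67 = 187.0090
SE = √(s_p²(1/n₁ + 1/n₂)) = √(187.0090 × (1/32 + 1/37)) = 3.3013
t = (x̄₁ - x̄₂) / SE = (54.34 - 60.81) / 3.3013 = -6.47 / 3.3013 = -1.960
p-value = 0.0542

Since p-value < α = 0.1, we reject H₀.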